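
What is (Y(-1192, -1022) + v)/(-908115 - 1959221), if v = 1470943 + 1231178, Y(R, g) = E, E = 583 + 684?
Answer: -675847/716834 ≈ -0.94282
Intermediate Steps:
E = 1267
Y(R, g) = 1267
v = 2702121
(Y(-1192, -1022) + v)/(-908115 - 1959221) = (1267 + 2702121)/(-908115 - 1959221) = 2703388/(-2867336) = 2703388*(-1/2867336) = -675847/716834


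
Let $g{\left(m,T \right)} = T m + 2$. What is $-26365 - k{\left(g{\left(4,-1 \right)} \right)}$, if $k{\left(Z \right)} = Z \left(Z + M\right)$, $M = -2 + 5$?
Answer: $-26363$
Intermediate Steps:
$M = 3$
$g{\left(m,T \right)} = 2 + T m$
$k{\left(Z \right)} = Z \left(3 + Z\right)$ ($k{\left(Z \right)} = Z \left(Z + 3\right) = Z \left(3 + Z\right)$)
$-26365 - k{\left(g{\left(4,-1 \right)} \right)} = -26365 - \left(2 - 4\right) \left(3 + \left(2 - 4\right)\right) = -26365 - - 2 \left(3 - 2\right) = -26365 - \left(-2\right) 1 = -26365 - -2 = -26365 + 2 = -26363$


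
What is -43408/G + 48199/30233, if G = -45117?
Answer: 3486948347/1364022261 ≈ 2.5564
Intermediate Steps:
-43408/G + 48199/30233 = -43408/(-45117) + 48199/30233 = -43408*(-1/45117) + 48199*(1/30233) = 43408/45117 + 48199/30233 = 3486948347/1364022261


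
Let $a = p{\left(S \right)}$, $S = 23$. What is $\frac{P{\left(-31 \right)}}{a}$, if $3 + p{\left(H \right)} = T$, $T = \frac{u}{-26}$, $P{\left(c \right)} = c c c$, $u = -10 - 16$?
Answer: $\frac{29791}{2} \approx 14896.0$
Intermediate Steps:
$u = -26$ ($u = -10 - 16 = -26$)
$P{\left(c \right)} = c^{3}$ ($P{\left(c \right)} = c^{2} c = c^{3}$)
$T = 1$ ($T = - \frac{26}{-26} = \left(-26\right) \left(- \frac{1}{26}\right) = 1$)
$p{\left(H \right)} = -2$ ($p{\left(H \right)} = -3 + 1 = -2$)
$a = -2$
$\frac{P{\left(-31 \right)}}{a} = \frac{\left(-31\right)^{3}}{-2} = \left(-29791\right) \left(- \frac{1}{2}\right) = \frac{29791}{2}$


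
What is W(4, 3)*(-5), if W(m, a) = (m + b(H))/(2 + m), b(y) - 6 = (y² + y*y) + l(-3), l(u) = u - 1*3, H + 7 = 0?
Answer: -85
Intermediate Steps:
H = -7 (H = -7 + 0 = -7)
l(u) = -3 + u (l(u) = u - 3 = -3 + u)
b(y) = 2*y² (b(y) = 6 + ((y² + y*y) + (-3 - 3)) = 6 + ((y² + y²) - 6) = 6 + (2*y² - 6) = 6 + (-6 + 2*y²) = 2*y²)
W(m, a) = (98 + m)/(2 + m) (W(m, a) = (m + 2*(-7)²)/(2 + m) = (m + 2*49)/(2 + m) = (m + 98)/(2 + m) = (98 + m)/(2 + m))
W(4, 3)*(-5) = ((98 + 4)/(2 + 4))*(-5) = (102/6)*(-5) = ((⅙)*102)*(-5) = 17*(-5) = -85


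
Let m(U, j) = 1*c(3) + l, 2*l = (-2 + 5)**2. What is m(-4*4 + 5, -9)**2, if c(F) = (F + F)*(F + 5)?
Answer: 11025/4 ≈ 2756.3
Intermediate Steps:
l = 9/2 (l = (-2 + 5)**2/2 = (1/2)*3**2 = (1/2)*9 = 9/2 ≈ 4.5000)
c(F) = 2*F*(5 + F) (c(F) = (2*F)*(5 + F) = 2*F*(5 + F))
m(U, j) = 105/2 (m(U, j) = 1*(2*3*(5 + 3)) + 9/2 = 1*(2*3*8) + 9/2 = 1*48 + 9/2 = 48 + 9/2 = 105/2)
m(-4*4 + 5, -9)**2 = (105/2)**2 = 11025/4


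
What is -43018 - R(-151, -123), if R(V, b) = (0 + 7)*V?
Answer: -41961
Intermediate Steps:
R(V, b) = 7*V
-43018 - R(-151, -123) = -43018 - 7*(-151) = -43018 - 1*(-1057) = -43018 + 1057 = -41961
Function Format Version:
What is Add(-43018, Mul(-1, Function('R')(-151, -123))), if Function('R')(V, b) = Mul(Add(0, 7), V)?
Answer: -41961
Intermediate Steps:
Function('R')(V, b) = Mul(7, V)
Add(-43018, Mul(-1, Function('R')(-151, -123))) = Add(-43018, Mul(-1, Mul(7, -151))) = Add(-43018, Mul(-1, -1057)) = Add(-43018, 1057) = -41961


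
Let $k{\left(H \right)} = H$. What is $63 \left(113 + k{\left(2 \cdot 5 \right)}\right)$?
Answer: $7749$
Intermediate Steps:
$63 \left(113 + k{\left(2 \cdot 5 \right)}\right) = 63 \left(113 + 2 \cdot 5\right) = 63 \left(113 + 10\right) = 63 \cdot 123 = 7749$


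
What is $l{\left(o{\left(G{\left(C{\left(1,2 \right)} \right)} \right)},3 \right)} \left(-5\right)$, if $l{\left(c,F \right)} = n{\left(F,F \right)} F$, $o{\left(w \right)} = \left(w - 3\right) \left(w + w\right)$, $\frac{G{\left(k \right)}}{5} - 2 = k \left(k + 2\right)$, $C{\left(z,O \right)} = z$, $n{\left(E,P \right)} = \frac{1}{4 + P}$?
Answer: $- \frac{15}{7} \approx -2.1429$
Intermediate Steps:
$G{\left(k \right)} = 10 + 5 k \left(2 + k\right)$ ($G{\left(k \right)} = 10 + 5 k \left(k + 2\right) = 10 + 5 k \left(2 + k\right)$)
$o{\left(w \right)} = 2 w \left(-3 + w\right)$ ($o{\left(w \right)} = \left(-3 + w\right) 2 w = 2 w \left(-3 + w\right)$)
$l{\left(c,F \right)} = \frac{F}{4 + F}$
$l{\left(o{\left(G{\left(C{\left(1,2 \right)} \right)} \right)},3 \right)} \left(-5\right) = \frac{3}{4 + 3} \left(-5\right) = \frac{3}{7} \left(-5\right) = - \frac{15}{7}$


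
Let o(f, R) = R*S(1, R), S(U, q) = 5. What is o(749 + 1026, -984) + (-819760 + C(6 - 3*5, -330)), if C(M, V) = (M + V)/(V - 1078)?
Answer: -1161149101/1408 ≈ -8.2468e+5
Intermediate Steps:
C(M, V) = (M + V)/(-1078 + V)
o(f, R) = 5*R (o(f, R) = R*5 = 5*R)
o(749 + 1026, -984) + (-819760 + C(6 - 3*5, -330)) = 5*(-984) + (-819760 + ((6 - 3*5) - 330)/(-1078 - 330)) = -4920 + (-819760 + ((6 - 15) - 330)/(-1408)) = -4920 + (-819760 - (-9 - 330)/1408) = -4920 + (-819760 - 1/1408*(-339)) = -4920 + (-819760 + 339/1408) = -4920 - 1154221741/1408 = -1161149101/1408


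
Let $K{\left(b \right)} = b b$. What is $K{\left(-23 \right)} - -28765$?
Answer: $29294$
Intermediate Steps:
$K{\left(b \right)} = b^{2}$
$K{\left(-23 \right)} - -28765 = \left(-23\right)^{2} - -28765 = 529 + 28765 = 29294$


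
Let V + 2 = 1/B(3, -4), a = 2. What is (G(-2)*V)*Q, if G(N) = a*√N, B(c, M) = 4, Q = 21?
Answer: -147*I*√2/2 ≈ -103.94*I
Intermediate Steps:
V = -7/4 (V = -2 + 1/4 = -2 + ¼ = -7/4 ≈ -1.7500)
G(N) = 2*√N
(G(-2)*V)*Q = ((2*√(-2))*(-7/4))*21 = ((2*(I*√2))*(-7/4))*21 = ((2*I*√2)*(-7/4))*21 = -7*I*√2/2*21 = -147*I*√2/2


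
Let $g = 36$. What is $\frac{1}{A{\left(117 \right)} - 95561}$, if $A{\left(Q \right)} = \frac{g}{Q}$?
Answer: $- \frac{13}{1242289} \approx -1.0465 \cdot 10^{-5}$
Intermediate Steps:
$A{\left(Q \right)} = \frac{36}{Q}$
$\frac{1}{A{\left(117 \right)} - 95561} = \frac{1}{\frac{36}{117} - 95561} = \frac{1}{36 \cdot \frac{1}{117} - 95561} = \frac{1}{\frac{4}{13} - 95561} = \frac{1}{- \frac{1242289}{13}} = - \frac{13}{1242289}$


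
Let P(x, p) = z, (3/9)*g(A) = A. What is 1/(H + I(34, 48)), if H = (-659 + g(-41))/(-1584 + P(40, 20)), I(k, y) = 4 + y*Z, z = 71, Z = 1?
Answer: 89/4674 ≈ 0.019042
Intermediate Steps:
g(A) = 3*A
P(x, p) = 71
I(k, y) = 4 + y (I(k, y) = 4 + y*1 = 4 + y)
H = 46/89 (H = (-659 + 3*(-41))/(-1584 + 71) = (-659 - 123)/(-1513) = -782*(-1/1513) = 46/89 ≈ 0.51685)
1/(H + I(34, 48)) = 1/(46/89 + (4 + 48)) = 1/(46/89 + 52) = 1/(4674/89) = 89/4674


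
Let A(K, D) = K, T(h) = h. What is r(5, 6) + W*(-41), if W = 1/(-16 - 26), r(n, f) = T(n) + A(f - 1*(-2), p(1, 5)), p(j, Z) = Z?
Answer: 587/42 ≈ 13.976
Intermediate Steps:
r(n, f) = 2 + f + n (r(n, f) = n + (f - 1*(-2)) = n + (f + 2) = n + (2 + f) = 2 + f + n)
W = -1/42 (W = 1/(-42) = -1/42 ≈ -0.023810)
r(5, 6) + W*(-41) = (2 + 6 + 5) - 1/42*(-41) = 13 + 41/42 = 587/42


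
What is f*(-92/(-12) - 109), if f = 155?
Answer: -47120/3 ≈ -15707.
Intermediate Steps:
f*(-92/(-12) - 109) = 155*(-92/(-12) - 109) = 155*(-92*(-1/12) - 109) = 155*(23/3 - 109) = 155*(-304/3) = -47120/3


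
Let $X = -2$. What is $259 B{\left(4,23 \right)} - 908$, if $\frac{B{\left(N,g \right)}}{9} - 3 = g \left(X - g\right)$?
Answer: $-1334240$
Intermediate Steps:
$B{\left(N,g \right)} = 27 + 9 g \left(-2 - g\right)$
$259 B{\left(4,23 \right)} - 908 = 259 \left(27 - 414 - 9 \cdot 23^{2}\right) - 908 = 259 \left(27 - 414 - 4761\right) - 908 = 259 \left(-5148\right) - 908 = -1333332 - 908 = -1334240$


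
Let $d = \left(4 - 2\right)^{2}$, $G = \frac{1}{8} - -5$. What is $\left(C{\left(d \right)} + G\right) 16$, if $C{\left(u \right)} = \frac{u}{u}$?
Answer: $98$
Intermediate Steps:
$G = \frac{41}{8}$ ($G = \frac{1}{8} + 5 = \frac{41}{8} \approx 5.125$)
$d = 4$ ($d = 2^{2} = 4$)
$C{\left(u \right)} = 1$
$\left(C{\left(d \right)} + G\right) 16 = \left(1 + \frac{41}{8}\right) 16 = \frac{49}{8} \cdot 16 = 98$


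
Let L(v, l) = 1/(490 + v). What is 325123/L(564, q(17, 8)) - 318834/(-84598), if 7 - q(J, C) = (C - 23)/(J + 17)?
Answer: 14495006336375/42299 ≈ 3.4268e+8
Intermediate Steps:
q(J, C) = 7 - (-23 + C)/(17 + J) (q(J, C) = 7 - (C - 23)/(J + 17) = 7 - (-23 + C)/(17 + J))
325123/L(564, q(17, 8)) - 318834/(-84598) = 325123/(1/(490 + 564)) - 318834/(-84598) = 325123/(1/1054) - 318834*(-1/84598) = 325123/(1/1054) + 159417/42299 = 325123*1054 + 159417/42299 = 342679642 + 159417/42299 = 14495006336375/42299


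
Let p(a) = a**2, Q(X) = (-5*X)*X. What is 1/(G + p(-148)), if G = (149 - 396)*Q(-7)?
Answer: 1/82419 ≈ 1.2133e-5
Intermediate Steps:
Q(X) = -5*X**2
G = 60515 (G = (149 - 396)*(-5*(-7)**2) = -(-1235)*49 = -247*(-245) = 60515)
1/(G + p(-148)) = 1/(60515 + (-148)**2) = 1/(60515 + 21904) = 1/82419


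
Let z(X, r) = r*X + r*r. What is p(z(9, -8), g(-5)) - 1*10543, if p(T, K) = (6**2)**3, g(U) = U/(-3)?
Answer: 36113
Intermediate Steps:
z(X, r) = r**2 + X*r (z(X, r) = X*r + r**2 = r**2 + X*r)
g(U) = -U/3 (g(U) = U*(-1/3) = -U/3)
p(T, K) = 46656 (p(T, K) = 36**3 = 46656)
p(z(9, -8), g(-5)) - 1*10543 = 46656 - 1*10543 = 46656 - 10543 = 36113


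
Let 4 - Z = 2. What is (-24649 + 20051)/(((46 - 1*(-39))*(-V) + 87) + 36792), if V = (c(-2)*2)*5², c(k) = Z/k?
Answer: -418/3739 ≈ -0.11179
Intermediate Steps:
Z = 2 (Z = 4 - 1*2 = 4 - 2 = 2)
c(k) = 2/k
V = -50 (V = ((2/(-2))*2)*5² = ((2*(-½))*2)*25 = -1*2*25 = -2*25 = -50)
(-24649 + 20051)/(((46 - 1*(-39))*(-V) + 87) + 36792) = (-24649 + 20051)/(((46 - 1*(-39))*(-1*(-50)) + 87) + 36792) = -4598/(((46 + 39)*50 + 87) + 36792) = -4598/((85*50 + 87) + 36792) = -4598/((4250 + 87) + 36792) = -4598/(4337 + 36792) = -4598/41129 = -4598*1/41129 = -418/3739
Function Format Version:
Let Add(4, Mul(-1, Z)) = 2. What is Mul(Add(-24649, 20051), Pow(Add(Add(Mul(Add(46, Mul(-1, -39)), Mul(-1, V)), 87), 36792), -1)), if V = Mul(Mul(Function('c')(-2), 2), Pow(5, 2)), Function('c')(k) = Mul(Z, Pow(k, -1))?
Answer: Rational(-418, 3739) ≈ -0.11179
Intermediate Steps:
Z = 2 (Z = Add(4, Mul(-1, 2)) = Add(4, -2) = 2)
Function('c')(k) = Mul(2, Pow(k, -1))
V = -50 (V = Mul(Mul(Mul(2, Pow(-2, -1)), 2), Pow(5, 2)) = Mul(Mul(Mul(2, Rational(-1, 2)), 2), 25) = Mul(Mul(-1, 2), 25) = Mul(-2, 25) = -50)
Mul(Add(-24649, 20051), Pow(Add(Add(Mul(Add(46, Mul(-1, -39)), Mul(-1, V)), 87), 36792), -1)) = Mul(Add(-24649, 20051), Pow(Add(Add(Mul(Add(46, Mul(-1, -39)), Mul(-1, -50)), 87), 36792), -1)) = Mul(-4598, Pow(Add(Add(Mul(Add(46, 39), 50), 87), 36792), -1)) = Mul(-4598, Pow(Add(Add(Mul(85, 50), 87), 36792), -1)) = Mul(-4598, Pow(Add(Add(4250, 87), 36792), -1)) = Mul(-4598, Pow(Add(4337, 36792), -1)) = Mul(-4598, Pow(41129, -1)) = Mul(-4598, Rational(1, 41129)) = Rational(-418, 3739)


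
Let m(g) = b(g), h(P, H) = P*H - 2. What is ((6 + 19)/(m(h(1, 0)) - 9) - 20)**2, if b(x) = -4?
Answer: 81225/169 ≈ 480.62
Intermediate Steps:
h(P, H) = -2 + H*P (h(P, H) = H*P - 2 = -2 + H*P)
m(g) = -4
((6 + 19)/(m(h(1, 0)) - 9) - 20)**2 = ((6 + 19)/(-4 - 9) - 20)**2 = (25/(-13) - 20)**2 = (25*(-1/13) - 20)**2 = (-25/13 - 20)**2 = (-285/13)**2 = 81225/169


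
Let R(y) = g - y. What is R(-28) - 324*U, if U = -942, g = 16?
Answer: 305252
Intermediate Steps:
R(y) = 16 - y
R(-28) - 324*U = (16 - 1*(-28)) - 324*(-942) = (16 + 28) + 305208 = 44 + 305208 = 305252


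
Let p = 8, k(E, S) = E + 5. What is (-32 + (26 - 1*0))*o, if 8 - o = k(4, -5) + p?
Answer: 54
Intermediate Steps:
k(E, S) = 5 + E
o = -9 (o = 8 - ((5 + 4) + 8) = 8 - (9 + 8) = 8 - 1*17 = 8 - 17 = -9)
(-32 + (26 - 1*0))*o = (-32 + (26 - 1*0))*(-9) = (-32 + (26 + 0))*(-9) = (-32 + 26)*(-9) = -6*(-9) = 54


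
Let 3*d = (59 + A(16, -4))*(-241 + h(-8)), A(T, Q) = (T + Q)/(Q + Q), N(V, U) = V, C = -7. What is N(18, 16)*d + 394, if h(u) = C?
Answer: -85166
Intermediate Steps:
A(T, Q) = (Q + T)/(2*Q) (A(T, Q) = (Q + T)/((2*Q)) = (Q + T)*(1/(2*Q)) = (Q + T)/(2*Q))
h(u) = -7
d = -14260/3 (d = ((59 + (1/2)*(-4 + 16)/(-4))*(-241 - 7))/3 = ((59 + (1/2)*(-1/4)*12)*(-248))/3 = ((59 - 3/2)*(-248))/3 = ((115/2)*(-248))/3 = (1/3)*(-14260) = -14260/3 ≈ -4753.3)
N(18, 16)*d + 394 = 18*(-14260/3) + 394 = -85560 + 394 = -85166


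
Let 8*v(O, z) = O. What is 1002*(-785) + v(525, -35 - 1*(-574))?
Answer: -6292035/8 ≈ -7.8650e+5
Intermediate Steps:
v(O, z) = O/8
1002*(-785) + v(525, -35 - 1*(-574)) = 1002*(-785) + (⅛)*525 = -786570 + 525/8 = -6292035/8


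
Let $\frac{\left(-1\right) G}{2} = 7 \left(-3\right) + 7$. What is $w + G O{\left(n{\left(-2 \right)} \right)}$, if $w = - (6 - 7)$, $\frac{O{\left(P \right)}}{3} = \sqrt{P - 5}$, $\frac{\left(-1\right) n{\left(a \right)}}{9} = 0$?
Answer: $1 + 84 i \sqrt{5} \approx 1.0 + 187.83 i$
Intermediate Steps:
$n{\left(a \right)} = 0$ ($n{\left(a \right)} = \left(-9\right) 0 = 0$)
$G = 28$ ($G = - 2 \left(7 \left(-3\right) + 7\right) = - 2 \left(-21 + 7\right) = \left(-2\right) \left(-14\right) = 28$)
$O{\left(P \right)} = 3 \sqrt{-5 + P}$ ($O{\left(P \right)} = 3 \sqrt{P - 5} = 3 \sqrt{-5 + P}$)
$w = 1$ ($w = \left(-1\right) \left(-1\right) = 1$)
$w + G O{\left(n{\left(-2 \right)} \right)} = 1 + 28 \cdot 3 \sqrt{-5 + 0} = 1 + 28 \cdot 3 \sqrt{-5} = 1 + 28 \cdot 3 i \sqrt{5} = 1 + 84 i \sqrt{5}$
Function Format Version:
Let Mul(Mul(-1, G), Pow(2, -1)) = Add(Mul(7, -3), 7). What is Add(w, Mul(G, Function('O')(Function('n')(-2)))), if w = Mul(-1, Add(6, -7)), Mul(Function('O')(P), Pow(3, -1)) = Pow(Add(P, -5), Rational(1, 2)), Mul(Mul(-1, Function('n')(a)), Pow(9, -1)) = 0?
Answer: Add(1, Mul(84, I, Pow(5, Rational(1, 2)))) ≈ Add(1.0000, Mul(187.83, I))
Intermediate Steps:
Function('n')(a) = 0 (Function('n')(a) = Mul(-9, 0) = 0)
G = 28 (G = Mul(-2, Add(Mul(7, -3), 7)) = Mul(-2, Add(-21, 7)) = Mul(-2, -14) = 28)
Function('O')(P) = Mul(3, Pow(Add(-5, P), Rational(1, 2))) (Function('O')(P) = Mul(3, Pow(Add(P, -5), Rational(1, 2))) = Mul(3, Pow(Add(-5, P), Rational(1, 2))))
w = 1 (w = Mul(-1, -1) = 1)
Add(w, Mul(G, Function('O')(Function('n')(-2)))) = Add(1, Mul(28, Mul(3, Pow(Add(-5, 0), Rational(1, 2))))) = Add(1, Mul(28, Mul(3, Pow(-5, Rational(1, 2))))) = Add(1, Mul(28, Mul(3, Mul(I, Pow(5, Rational(1, 2)))))) = Add(1, Mul(28, Mul(3, I, Pow(5, Rational(1, 2))))) = Add(1, Mul(84, I, Pow(5, Rational(1, 2))))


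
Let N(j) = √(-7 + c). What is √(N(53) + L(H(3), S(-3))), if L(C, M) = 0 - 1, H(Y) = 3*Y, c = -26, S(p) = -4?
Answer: √(-1 + I*√33) ≈ 1.5542 + 1.8481*I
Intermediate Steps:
L(C, M) = -1
N(j) = I*√33 (N(j) = √(-7 - 26) = √(-33) = I*√33)
√(N(53) + L(H(3), S(-3))) = √(I*√33 - 1) = √(-1 + I*√33)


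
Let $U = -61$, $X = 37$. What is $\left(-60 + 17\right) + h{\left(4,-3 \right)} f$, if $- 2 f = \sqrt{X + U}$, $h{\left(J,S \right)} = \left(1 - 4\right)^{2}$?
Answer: $-43 - 9 i \sqrt{6} \approx -43.0 - 22.045 i$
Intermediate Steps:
$h{\left(J,S \right)} = 9$ ($h{\left(J,S \right)} = \left(-3\right)^{2} = 9$)
$f = - i \sqrt{6}$ ($f = - \frac{\sqrt{37 - 61}}{2} = - \frac{\sqrt{-24}}{2} = - \frac{2 i \sqrt{6}}{2} = - i \sqrt{6} \approx - 2.4495 i$)
$\left(-60 + 17\right) + h{\left(4,-3 \right)} f = \left(-60 + 17\right) + 9 \left(- i \sqrt{6}\right) = -43 - 9 i \sqrt{6}$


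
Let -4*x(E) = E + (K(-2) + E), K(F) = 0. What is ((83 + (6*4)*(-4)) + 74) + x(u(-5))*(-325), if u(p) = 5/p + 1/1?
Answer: 61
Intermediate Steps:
u(p) = 1 + 5/p (u(p) = 5/p + 1*1 = 5/p + 1 = 1 + 5/p)
x(E) = -E/2 (x(E) = -(E + (0 + E))/4 = -(E + E)/4 = -E/2)
((83 + (6*4)*(-4)) + 74) + x(u(-5))*(-325) = ((83 + (6*4)*(-4)) + 74) - (5 - 5)/(2*(-5))*(-325) = ((83 + 24*(-4)) + 74) - (-1)*0/10*(-325) = ((83 - 96) + 74) - 1/2*0*(-325) = (-13 + 74) + 0*(-325) = 61 + 0 = 61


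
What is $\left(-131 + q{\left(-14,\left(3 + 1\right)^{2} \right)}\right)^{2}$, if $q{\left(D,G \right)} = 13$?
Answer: $13924$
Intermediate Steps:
$\left(-131 + q{\left(-14,\left(3 + 1\right)^{2} \right)}\right)^{2} = \left(-131 + 13\right)^{2} = \left(-118\right)^{2} = 13924$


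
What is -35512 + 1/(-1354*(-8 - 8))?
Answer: -769331967/21664 ≈ -35512.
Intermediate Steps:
-35512 + 1/(-1354*(-8 - 8)) = -35512 + 1/(-1354*(-16)) = -35512 + 1/21664 = -769331967/21664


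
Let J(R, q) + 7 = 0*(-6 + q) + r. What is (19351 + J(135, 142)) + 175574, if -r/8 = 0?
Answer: 194918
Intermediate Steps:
r = 0 (r = -8*0 = 0)
J(R, q) = -7 (J(R, q) = -7 + (0*(-6 + q) + 0) = -7 + (0 + 0) = -7 + 0 = -7)
(19351 + J(135, 142)) + 175574 = (19351 - 7) + 175574 = 19344 + 175574 = 194918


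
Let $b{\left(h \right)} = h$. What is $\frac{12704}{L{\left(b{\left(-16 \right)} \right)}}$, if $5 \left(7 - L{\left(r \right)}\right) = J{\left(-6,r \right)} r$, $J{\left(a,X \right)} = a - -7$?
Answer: $\frac{63520}{51} \approx 1245.5$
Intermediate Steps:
$J{\left(a,X \right)} = 7 + a$ ($J{\left(a,X \right)} = a + 7 = 7 + a$)
$L{\left(r \right)} = 7 - \frac{r}{5}$ ($L{\left(r \right)} = 7 - \frac{\left(7 - 6\right) r}{5} = 7 - \frac{1 r}{5} = 7 - \frac{r}{5}$)
$\frac{12704}{L{\left(b{\left(-16 \right)} \right)}} = \frac{12704}{7 - - \frac{16}{5}} = \frac{12704}{7 + \frac{16}{5}} = \frac{12704}{\frac{51}{5}} = 12704 \cdot \frac{5}{51} = \frac{63520}{51}$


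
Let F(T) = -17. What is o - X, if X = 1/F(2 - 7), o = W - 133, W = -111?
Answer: -4147/17 ≈ -243.94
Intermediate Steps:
o = -244 (o = -111 - 133 = -244)
X = -1/17 (X = 1/(-17) = -1/17 ≈ -0.058824)
o - X = -244 - 1*(-1/17) = -244 + 1/17 = -4147/17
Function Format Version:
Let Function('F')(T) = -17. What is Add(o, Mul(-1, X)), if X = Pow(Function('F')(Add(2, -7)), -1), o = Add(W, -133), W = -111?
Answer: Rational(-4147, 17) ≈ -243.94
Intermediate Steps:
o = -244 (o = Add(-111, -133) = -244)
X = Rational(-1, 17) (X = Pow(-17, -1) = Rational(-1, 17) ≈ -0.058824)
Add(o, Mul(-1, X)) = Add(-244, Mul(-1, Rational(-1, 17))) = Add(-244, Rational(1, 17)) = Rational(-4147, 17)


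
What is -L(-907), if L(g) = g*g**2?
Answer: 746142643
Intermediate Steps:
L(g) = g**3
-L(-907) = -1*(-907)**3 = -1*(-746142643) = 746142643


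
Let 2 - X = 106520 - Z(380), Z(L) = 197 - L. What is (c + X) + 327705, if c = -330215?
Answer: -109211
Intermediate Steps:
X = -106701 (X = 2 - (106520 - (197 - 1*380)) = 2 - (106520 - (197 - 380)) = 2 - (106520 - 1*(-183)) = 2 - (106520 + 183) = 2 - 1*106703 = 2 - 106703 = -106701)
(c + X) + 327705 = (-330215 - 106701) + 327705 = -436916 + 327705 = -109211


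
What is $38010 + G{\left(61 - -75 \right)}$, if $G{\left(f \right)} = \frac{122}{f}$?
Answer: $\frac{2584741}{68} \approx 38011.0$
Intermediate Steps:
$38010 + G{\left(61 - -75 \right)} = 38010 + \frac{122}{61 - -75} = 38010 + \frac{122}{61 + 75} = 38010 + \frac{122}{136} = 38010 + 122 \cdot \frac{1}{136} = 38010 + \frac{61}{68} = \frac{2584741}{68}$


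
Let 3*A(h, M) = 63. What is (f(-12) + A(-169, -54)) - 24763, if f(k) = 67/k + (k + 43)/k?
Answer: -148501/6 ≈ -24750.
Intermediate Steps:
A(h, M) = 21 (A(h, M) = (1/3)*63 = 21)
f(k) = 67/k + (43 + k)/k
(f(-12) + A(-169, -54)) - 24763 = ((110 - 12)/(-12) + 21) - 24763 = (-1/12*98 + 21) - 24763 = (-49/6 + 21) - 24763 = 77/6 - 24763 = -148501/6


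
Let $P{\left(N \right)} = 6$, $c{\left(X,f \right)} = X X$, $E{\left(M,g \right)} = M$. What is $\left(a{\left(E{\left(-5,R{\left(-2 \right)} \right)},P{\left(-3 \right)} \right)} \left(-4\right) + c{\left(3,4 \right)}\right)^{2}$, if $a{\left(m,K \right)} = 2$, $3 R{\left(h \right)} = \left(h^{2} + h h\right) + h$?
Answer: $1$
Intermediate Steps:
$R{\left(h \right)} = \frac{h}{3} + \frac{2 h^{2}}{3}$ ($R{\left(h \right)} = \frac{\left(h^{2} + h h\right) + h}{3} = \frac{\left(h^{2} + h^{2}\right) + h}{3} = \frac{2 h^{2} + h}{3} = \frac{h + 2 h^{2}}{3} = \frac{h}{3} + \frac{2 h^{2}}{3}$)
$c{\left(X,f \right)} = X^{2}$
$\left(a{\left(E{\left(-5,R{\left(-2 \right)} \right)},P{\left(-3 \right)} \right)} \left(-4\right) + c{\left(3,4 \right)}\right)^{2} = \left(2 \left(-4\right) + 3^{2}\right)^{2} = \left(-8 + 9\right)^{2} = 1^{2} = 1$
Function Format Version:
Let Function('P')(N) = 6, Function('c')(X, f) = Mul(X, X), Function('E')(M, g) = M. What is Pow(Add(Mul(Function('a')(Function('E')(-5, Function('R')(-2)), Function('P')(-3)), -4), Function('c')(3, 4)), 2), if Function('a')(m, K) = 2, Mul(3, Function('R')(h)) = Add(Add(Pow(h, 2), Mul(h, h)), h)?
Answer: 1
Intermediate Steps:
Function('R')(h) = Add(Mul(Rational(1, 3), h), Mul(Rational(2, 3), Pow(h, 2))) (Function('R')(h) = Mul(Rational(1, 3), Add(Add(Pow(h, 2), Mul(h, h)), h)) = Mul(Rational(1, 3), Add(Add(Pow(h, 2), Pow(h, 2)), h)) = Mul(Rational(1, 3), Add(Mul(2, Pow(h, 2)), h)) = Mul(Rational(1, 3), Add(h, Mul(2, Pow(h, 2)))) = Add(Mul(Rational(1, 3), h), Mul(Rational(2, 3), Pow(h, 2))))
Function('c')(X, f) = Pow(X, 2)
Pow(Add(Mul(Function('a')(Function('E')(-5, Function('R')(-2)), Function('P')(-3)), -4), Function('c')(3, 4)), 2) = Pow(Add(Mul(2, -4), Pow(3, 2)), 2) = Pow(Add(-8, 9), 2) = Pow(1, 2) = 1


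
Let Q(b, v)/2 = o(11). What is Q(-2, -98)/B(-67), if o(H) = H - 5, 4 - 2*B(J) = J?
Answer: 24/71 ≈ 0.33803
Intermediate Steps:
B(J) = 2 - J/2
o(H) = -5 + H
Q(b, v) = 12 (Q(b, v) = 2*(-5 + 11) = 2*6 = 12)
Q(-2, -98)/B(-67) = 12/(2 - ½*(-67)) = 12/(2 + 67/2) = 12/(71/2) = 12*(2/71) = 24/71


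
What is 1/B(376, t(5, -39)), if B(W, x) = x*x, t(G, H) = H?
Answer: 1/1521 ≈ 0.00065746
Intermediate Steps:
B(W, x) = x**2
1/B(376, t(5, -39)) = 1/((-39)**2) = 1/1521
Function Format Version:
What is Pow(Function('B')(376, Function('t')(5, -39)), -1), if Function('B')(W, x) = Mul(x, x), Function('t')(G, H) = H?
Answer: Rational(1, 1521) ≈ 0.00065746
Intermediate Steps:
Function('B')(W, x) = Pow(x, 2)
Pow(Function('B')(376, Function('t')(5, -39)), -1) = Pow(Pow(-39, 2), -1) = Pow(1521, -1) = Rational(1, 1521)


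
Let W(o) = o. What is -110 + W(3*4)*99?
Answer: 1078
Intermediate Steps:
-110 + W(3*4)*99 = -110 + (3*4)*99 = -110 + 12*99 = -110 + 1188 = 1078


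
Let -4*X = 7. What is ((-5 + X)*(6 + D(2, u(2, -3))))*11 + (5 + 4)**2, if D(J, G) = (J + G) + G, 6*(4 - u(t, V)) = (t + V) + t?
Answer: -4329/4 ≈ -1082.3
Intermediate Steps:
X = -7/4 (X = -1/4*7 = -7/4 ≈ -1.7500)
u(t, V) = 4 - t/3 - V/6 (u(t, V) = 4 - ((t + V) + t)/6 = 4 - ((V + t) + t)/6 = 4 - (V + 2*t)/6 = 4 + (-t/3 - V/6) = 4 - t/3 - V/6)
D(J, G) = J + 2*G (D(J, G) = (G + J) + G = J + 2*G)
((-5 + X)*(6 + D(2, u(2, -3))))*11 + (5 + 4)**2 = ((-5 - 7/4)*(6 + (2 + 2*(4 - 1/3*2 - 1/6*(-3)))))*11 + (5 + 4)**2 = -27*(6 + (2 + 2*(4 - 2/3 + 1/2)))/4*11 + 9**2 = -27*(6 + (2 + 2*(23/6)))/4*11 + 81 = -27*(6 + (2 + 23/3))/4*11 + 81 = -27*(6 + 29/3)/4*11 + 81 = -27/4*47/3*11 + 81 = -423/4*11 + 81 = -4653/4 + 81 = -4329/4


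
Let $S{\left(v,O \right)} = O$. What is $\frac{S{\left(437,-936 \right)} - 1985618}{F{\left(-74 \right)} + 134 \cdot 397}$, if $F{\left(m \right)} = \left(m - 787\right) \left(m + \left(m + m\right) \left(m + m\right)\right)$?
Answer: $\frac{993277}{9371216} \approx 0.10599$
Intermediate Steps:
$F{\left(m \right)} = \left(-787 + m\right) \left(m + 4 m^{2}\right)$ ($F{\left(m \right)} = \left(-787 + m\right) \left(m + 2 m 2 m\right) = \left(-787 + m\right) \left(m + 4 m^{2}\right)$)
$\frac{S{\left(437,-936 \right)} - 1985618}{F{\left(-74 \right)} + 134 \cdot 397} = \frac{-936 - 1985618}{- 74 \left(-787 - -232878 + 4 \left(-74\right)^{2}\right) + 134 \cdot 397} = - \frac{1986554}{- 74 \left(-787 + 232878 + 4 \cdot 5476\right) + 53198} = - \frac{1986554}{- 74 \left(-787 + 232878 + 21904\right) + 53198} = - \frac{1986554}{\left(-74\right) 253995 + 53198} = - \frac{1986554}{-18795630 + 53198} = - \frac{1986554}{-18742432} = \left(-1986554\right) \left(- \frac{1}{18742432}\right) = \frac{993277}{9371216}$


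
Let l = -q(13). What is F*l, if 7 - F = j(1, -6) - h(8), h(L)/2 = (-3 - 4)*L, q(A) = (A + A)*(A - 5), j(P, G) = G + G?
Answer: 19344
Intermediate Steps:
j(P, G) = 2*G
q(A) = 2*A*(-5 + A) (q(A) = (2*A)*(-5 + A) = 2*A*(-5 + A))
h(L) = -14*L (h(L) = 2*((-3 - 4)*L) = 2*(-7*L) = -14*L)
F = -93 (F = 7 - (2*(-6) - (-14)*8) = 7 - (-12 - 1*(-112)) = 7 - (-12 + 112) = 7 - 1*100 = 7 - 100 = -93)
l = -208 (l = -2*13*(-5 + 13) = -2*13*8 = -1*208 = -208)
F*l = -93*(-208) = 19344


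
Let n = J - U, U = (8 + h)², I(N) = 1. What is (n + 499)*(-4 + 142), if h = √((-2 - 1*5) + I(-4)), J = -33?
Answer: 56304 - 2208*I*√6 ≈ 56304.0 - 5408.5*I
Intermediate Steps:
h = I*√6 (h = √((-2 - 1*5) + 1) = √((-2 - 5) + 1) = √(-7 + 1) = √(-6) = I*√6 ≈ 2.4495*I)
U = (8 + I*√6)² ≈ 58.0 + 39.192*I
n = -33 - (8 + I*√6)² ≈ -91.0 - 39.192*I
(n + 499)*(-4 + 142) = ((-91 - 16*I*√6) + 499)*(-4 + 142) = (408 - 16*I*√6)*138 = 56304 - 2208*I*√6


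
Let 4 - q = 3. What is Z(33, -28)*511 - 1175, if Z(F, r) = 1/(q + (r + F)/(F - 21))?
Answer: -13843/17 ≈ -814.29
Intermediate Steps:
q = 1 (q = 4 - 1*3 = 4 - 3 = 1)
Z(F, r) = 1/(1 + (F + r)/(-21 + F)) (Z(F, r) = 1/(1 + (r + F)/(F - 21)) = 1/(1 + (F + r)/(-21 + F)))
Z(33, -28)*511 - 1175 = ((-21 + 33)/(-21 - 28 + 2*33))*511 - 1175 = (12/(-21 - 28 + 66))*511 - 1175 = (12/17)*511 - 1175 = 6132/17 - 1175 = -13843/17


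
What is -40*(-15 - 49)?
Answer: 2560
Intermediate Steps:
-40*(-15 - 49) = -40*(-64) = 2560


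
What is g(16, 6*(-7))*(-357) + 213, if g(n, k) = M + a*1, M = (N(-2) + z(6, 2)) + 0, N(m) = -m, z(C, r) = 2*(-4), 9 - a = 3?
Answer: 213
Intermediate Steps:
a = 6 (a = 9 - 1*3 = 9 - 3 = 6)
z(C, r) = -8
M = -6 (M = (-1*(-2) - 8) + 0 = (2 - 8) + 0 = -6 + 0 = -6)
g(n, k) = 0 (g(n, k) = -6 + 6*1 = -6 + 6 = 0)
g(16, 6*(-7))*(-357) + 213 = 0*(-357) + 213 = 0 + 213 = 213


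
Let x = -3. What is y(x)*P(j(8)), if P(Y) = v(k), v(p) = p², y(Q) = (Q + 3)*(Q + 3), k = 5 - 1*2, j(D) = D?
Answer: 0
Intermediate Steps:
k = 3 (k = 5 - 2 = 3)
y(Q) = (3 + Q)² (y(Q) = (3 + Q)*(3 + Q) = (3 + Q)²)
P(Y) = 9 (P(Y) = 3² = 9)
y(x)*P(j(8)) = (3 - 3)²*9 = 0²*9 = 0*9 = 0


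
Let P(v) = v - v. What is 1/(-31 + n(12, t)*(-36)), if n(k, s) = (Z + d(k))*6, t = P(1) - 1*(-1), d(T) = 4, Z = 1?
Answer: -1/1111 ≈ -0.00090009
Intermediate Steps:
P(v) = 0
t = 1 (t = 0 - 1*(-1) = 0 + 1 = 1)
n(k, s) = 30 (n(k, s) = (1 + 4)*6 = 5*6 = 30)
1/(-31 + n(12, t)*(-36)) = 1/(-31 + 30*(-36)) = 1/(-31 - 1080) = 1/(-1111) = -1/1111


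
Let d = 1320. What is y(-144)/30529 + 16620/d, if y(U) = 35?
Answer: 8457303/671638 ≈ 12.592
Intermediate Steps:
y(-144)/30529 + 16620/d = 35/30529 + 16620/1320 = 35*(1/30529) + 16620*(1/1320) = 35/30529 + 277/22 = 8457303/671638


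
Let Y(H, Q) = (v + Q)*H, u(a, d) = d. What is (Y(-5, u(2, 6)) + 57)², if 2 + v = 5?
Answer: 144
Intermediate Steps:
v = 3 (v = -2 + 5 = 3)
Y(H, Q) = H*(3 + Q) (Y(H, Q) = (3 + Q)*H = H*(3 + Q))
(Y(-5, u(2, 6)) + 57)² = (-5*(3 + 6) + 57)² = (-5*9 + 57)² = (-45 + 57)² = 12² = 144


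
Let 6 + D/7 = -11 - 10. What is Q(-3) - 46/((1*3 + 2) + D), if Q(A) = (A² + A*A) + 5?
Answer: 93/4 ≈ 23.250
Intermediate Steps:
Q(A) = 5 + 2*A² (Q(A) = (A² + A²) + 5 = 2*A² + 5 = 5 + 2*A²)
D = -189 (D = -42 + 7*(-11 - 10) = -42 + 7*(-21) = -42 - 147 = -189)
Q(-3) - 46/((1*3 + 2) + D) = (5 + 2*(-3)²) - 46/((1*3 + 2) - 189) = (5 + 2*9) - 46/((3 + 2) - 189) = (5 + 18) - 46/(5 - 189) = 23 - 46/(-184) = 23 - 1/184*(-46) = 23 + ¼ = 93/4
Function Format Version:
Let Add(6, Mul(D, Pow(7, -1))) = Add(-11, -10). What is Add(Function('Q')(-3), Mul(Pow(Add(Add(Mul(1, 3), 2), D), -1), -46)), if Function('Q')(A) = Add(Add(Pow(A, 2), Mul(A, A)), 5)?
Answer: Rational(93, 4) ≈ 23.250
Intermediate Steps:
Function('Q')(A) = Add(5, Mul(2, Pow(A, 2))) (Function('Q')(A) = Add(Add(Pow(A, 2), Pow(A, 2)), 5) = Add(Mul(2, Pow(A, 2)), 5) = Add(5, Mul(2, Pow(A, 2))))
D = -189 (D = Add(-42, Mul(7, Add(-11, -10))) = Add(-42, Mul(7, -21)) = Add(-42, -147) = -189)
Add(Function('Q')(-3), Mul(Pow(Add(Add(Mul(1, 3), 2), D), -1), -46)) = Add(Add(5, Mul(2, Pow(-3, 2))), Mul(Pow(Add(Add(Mul(1, 3), 2), -189), -1), -46)) = Add(Add(5, Mul(2, 9)), Mul(Pow(Add(Add(3, 2), -189), -1), -46)) = Add(Add(5, 18), Mul(Pow(Add(5, -189), -1), -46)) = Add(23, Mul(Pow(-184, -1), -46)) = Add(23, Mul(Rational(-1, 184), -46)) = Add(23, Rational(1, 4)) = Rational(93, 4)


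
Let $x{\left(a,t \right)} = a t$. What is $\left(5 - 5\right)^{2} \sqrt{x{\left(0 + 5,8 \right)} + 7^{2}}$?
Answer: $0$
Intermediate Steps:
$\left(5 - 5\right)^{2} \sqrt{x{\left(0 + 5,8 \right)} + 7^{2}} = \left(5 - 5\right)^{2} \sqrt{\left(0 + 5\right) 8 + 7^{2}} = 0^{2} \sqrt{5 \cdot 8 + 49} = 0 \sqrt{40 + 49} = 0 \sqrt{89} = 0$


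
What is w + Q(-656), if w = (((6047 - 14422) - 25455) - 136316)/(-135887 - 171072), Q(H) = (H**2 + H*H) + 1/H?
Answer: 173309418098705/201365104 ≈ 8.6067e+5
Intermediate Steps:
Q(H) = 1/H + 2*H**2 (Q(H) = (H**2 + H**2) + 1/H = 2*H**2 + 1/H = 1/H + 2*H**2)
w = 170146/306959 (w = ((-8375 - 25455) - 136316)/(-306959) = (-33830 - 136316)*(-1/306959) = -170146*(-1/306959) = 170146/306959 ≈ 0.55430)
w + Q(-656) = 170146/306959 + (1 + 2*(-656)**3)/(-656) = 170146/306959 - (1 + 2*(-282300416))/656 = 170146/306959 - (1 - 564600832)/656 = 170146/306959 - 1/656*(-564600831) = 170146/306959 + 564600831/656 = 173309418098705/201365104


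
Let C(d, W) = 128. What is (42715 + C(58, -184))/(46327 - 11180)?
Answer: 42843/35147 ≈ 1.2190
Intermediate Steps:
(42715 + C(58, -184))/(46327 - 11180) = (42715 + 128)/(46327 - 11180) = 42843/35147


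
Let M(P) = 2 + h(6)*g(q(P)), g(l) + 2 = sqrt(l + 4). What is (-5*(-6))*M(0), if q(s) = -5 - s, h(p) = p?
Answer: -300 + 180*I ≈ -300.0 + 180.0*I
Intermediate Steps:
g(l) = -2 + sqrt(4 + l) (g(l) = -2 + sqrt(l + 4) = -2 + sqrt(4 + l))
M(P) = -10 + 6*sqrt(-1 - P) (M(P) = 2 + 6*(-2 + sqrt(4 + (-5 - P))) = 2 + 6*(-2 + sqrt(-1 - P)) = 2 + (-12 + 6*sqrt(-1 - P)) = -10 + 6*sqrt(-1 - P))
(-5*(-6))*M(0) = (-5*(-6))*(-10 + 6*sqrt(-1 - 1*0)) = 30*(-10 + 6*sqrt(-1 + 0)) = 30*(-10 + 6*sqrt(-1)) = 30*(-10 + 6*I) = -300 + 180*I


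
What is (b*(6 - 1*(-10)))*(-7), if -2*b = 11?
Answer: 616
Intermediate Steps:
b = -11/2 (b = -½*11 = -11/2 ≈ -5.5000)
(b*(6 - 1*(-10)))*(-7) = -11*(6 - 1*(-10))/2*(-7) = -11*(6 + 10)/2*(-7) = -11/2*16*(-7) = -88*(-7) = 616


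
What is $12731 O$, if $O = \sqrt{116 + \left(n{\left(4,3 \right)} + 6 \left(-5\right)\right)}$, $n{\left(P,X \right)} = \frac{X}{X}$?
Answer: $12731 \sqrt{87} \approx 1.1875 \cdot 10^{5}$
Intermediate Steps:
$n{\left(P,X \right)} = 1$
$O = \sqrt{87}$ ($O = \sqrt{116 + \left(1 + 6 \left(-5\right)\right)} = \sqrt{116 + \left(1 - 30\right)} = \sqrt{116 - 29} = \sqrt{87} \approx 9.3274$)
$12731 O = 12731 \sqrt{87}$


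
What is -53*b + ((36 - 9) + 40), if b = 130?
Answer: -6823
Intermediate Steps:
-53*b + ((36 - 9) + 40) = -53*130 + ((36 - 9) + 40) = -6890 + (27 + 40) = -6890 + 67 = -6823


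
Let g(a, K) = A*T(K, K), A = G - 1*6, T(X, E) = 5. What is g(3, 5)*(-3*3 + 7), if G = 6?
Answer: 0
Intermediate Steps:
A = 0 (A = 6 - 1*6 = 6 - 6 = 0)
g(a, K) = 0 (g(a, K) = 0*5 = 0)
g(3, 5)*(-3*3 + 7) = 0*(-3*3 + 7) = 0*(-9 + 7) = 0*(-2) = 0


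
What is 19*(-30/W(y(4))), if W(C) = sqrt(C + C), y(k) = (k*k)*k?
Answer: -285*sqrt(2)/8 ≈ -50.381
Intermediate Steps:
y(k) = k**3 (y(k) = k**2*k = k**3)
W(C) = sqrt(2)*sqrt(C) (W(C) = sqrt(2*C) = sqrt(2)*sqrt(C))
19*(-30/W(y(4))) = 19*(-30*sqrt(2)/16) = 19*(-15*sqrt(2)/8) = -285*sqrt(2)/8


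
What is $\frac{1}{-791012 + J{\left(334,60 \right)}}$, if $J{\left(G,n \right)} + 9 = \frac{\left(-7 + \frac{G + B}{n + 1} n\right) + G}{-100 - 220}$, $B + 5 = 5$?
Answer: $- \frac{19520}{15440769907} \approx -1.2642 \cdot 10^{-6}$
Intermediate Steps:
$B = 0$ ($B = -5 + 5 = 0$)
$J{\left(G,n \right)} = - \frac{2873}{320} - \frac{G}{320} - \frac{G n}{320 \left(1 + n\right)}$ ($J{\left(G,n \right)} = -9 + \frac{\left(-7 + \frac{G + 0}{n + 1} n\right) + G}{-100 - 220} = -9 + \frac{\left(-7 + \frac{G}{1 + n} n\right) + G}{-320} = -9 + \left(\left(-7 + \frac{G n}{1 + n}\right) + G\right) \left(- \frac{1}{320}\right) = -9 + \left(-7 + G + \frac{G n}{1 + n}\right) \left(- \frac{1}{320}\right) = -9 - \left(- \frac{7}{320} + \frac{G}{320} + \frac{G n}{320 \left(1 + n\right)}\right) = - \frac{2873}{320} - \frac{G}{320} - \frac{G n}{320 \left(1 + n\right)}$)
$\frac{1}{-791012 + J{\left(334,60 \right)}} = \frac{1}{-791012 + \frac{-2873 - 334 - 172380 - 668 \cdot 60}{320 \left(1 + 60\right)}} = \frac{1}{-791012 + \frac{-2873 - 334 - 172380 - 40080}{320 \cdot 61}} = \frac{1}{-791012 + \frac{1}{320} \cdot \frac{1}{61} \left(-215667\right)} = \frac{1}{-791012 - \frac{215667}{19520}} = \frac{1}{- \frac{15440769907}{19520}} = - \frac{19520}{15440769907}$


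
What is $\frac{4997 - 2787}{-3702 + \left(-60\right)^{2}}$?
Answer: $- \frac{65}{3} \approx -21.667$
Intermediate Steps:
$\frac{4997 - 2787}{-3702 + \left(-60\right)^{2}} = \frac{2210}{-3702 + 3600} = \frac{2210}{-102} = 2210 \left(- \frac{1}{102}\right) = - \frac{65}{3}$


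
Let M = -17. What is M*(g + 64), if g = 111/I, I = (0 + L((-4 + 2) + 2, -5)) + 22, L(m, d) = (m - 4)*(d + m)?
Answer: -15861/14 ≈ -1132.9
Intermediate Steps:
L(m, d) = (-4 + m)*(d + m)
I = 42 (I = (0 + (((-4 + 2) + 2)**2 - 4*(-5) - 4*((-4 + 2) + 2) - 5*((-4 + 2) + 2))) + 22 = (0 + ((-2 + 2)**2 + 20 - 4*(-2 + 2) - 5*(-2 + 2))) + 22 = (0 + (0**2 + 20 - 4*0 - 5*0)) + 22 = (0 + (0 + 20 + 0 + 0)) + 22 = (0 + 20) + 22 = 20 + 22 = 42)
g = 37/14 (g = 111/42 = 111*(1/42) = 37/14 ≈ 2.6429)
M*(g + 64) = -17*(37/14 + 64) = -17*933/14 = -15861/14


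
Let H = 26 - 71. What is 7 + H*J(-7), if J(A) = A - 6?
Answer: 592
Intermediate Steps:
H = -45
J(A) = -6 + A
7 + H*J(-7) = 7 - 45*(-6 - 7) = 7 - 45*(-13) = 7 + 585 = 592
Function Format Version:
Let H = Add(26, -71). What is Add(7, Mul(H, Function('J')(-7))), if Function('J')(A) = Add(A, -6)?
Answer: 592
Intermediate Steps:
H = -45
Function('J')(A) = Add(-6, A)
Add(7, Mul(H, Function('J')(-7))) = Add(7, Mul(-45, Add(-6, -7))) = Add(7, Mul(-45, -13)) = Add(7, 585) = 592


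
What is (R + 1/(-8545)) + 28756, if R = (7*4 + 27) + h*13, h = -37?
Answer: 242079849/8545 ≈ 28330.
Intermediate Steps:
R = -426 (R = (7*4 + 27) - 37*13 = (28 + 27) - 481 = 55 - 481 = -426)
(R + 1/(-8545)) + 28756 = (-426 + 1/(-8545)) + 28756 = (-426 - 1/8545) + 28756 = -3640171/8545 + 28756 = 242079849/8545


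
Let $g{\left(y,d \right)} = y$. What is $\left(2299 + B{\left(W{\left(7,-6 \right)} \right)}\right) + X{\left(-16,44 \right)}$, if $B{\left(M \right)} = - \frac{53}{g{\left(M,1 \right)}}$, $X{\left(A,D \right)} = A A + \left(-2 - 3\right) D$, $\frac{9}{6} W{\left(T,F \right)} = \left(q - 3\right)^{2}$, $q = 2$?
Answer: $\frac{4511}{2} \approx 2255.5$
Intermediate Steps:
$W{\left(T,F \right)} = \frac{2}{3}$ ($W{\left(T,F \right)} = \frac{2 \left(2 - 3\right)^{2}}{3} = \frac{2 \left(-1\right)^{2}}{3} = \frac{2}{3} \cdot 1 = \frac{2}{3}$)
$X{\left(A,D \right)} = A^{2} - 5 D$
$B{\left(M \right)} = - \frac{53}{M}$
$\left(2299 + B{\left(W{\left(7,-6 \right)} \right)}\right) + X{\left(-16,44 \right)} = \left(2299 - \frac{53}{\frac{2}{3}}\right) + \left(\left(-16\right)^{2} - 220\right) = \left(2299 - \frac{159}{2}\right) + \left(256 - 220\right) = \left(2299 - \frac{159}{2}\right) + 36 = \frac{4439}{2} + 36 = \frac{4511}{2}$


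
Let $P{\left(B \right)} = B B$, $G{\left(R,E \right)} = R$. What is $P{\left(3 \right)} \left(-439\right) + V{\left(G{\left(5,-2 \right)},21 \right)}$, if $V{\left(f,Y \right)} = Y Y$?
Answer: $-3510$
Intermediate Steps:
$P{\left(B \right)} = B^{2}$
$V{\left(f,Y \right)} = Y^{2}$
$P{\left(3 \right)} \left(-439\right) + V{\left(G{\left(5,-2 \right)},21 \right)} = 3^{2} \left(-439\right) + 21^{2} = 9 \left(-439\right) + 441 = -3951 + 441 = -3510$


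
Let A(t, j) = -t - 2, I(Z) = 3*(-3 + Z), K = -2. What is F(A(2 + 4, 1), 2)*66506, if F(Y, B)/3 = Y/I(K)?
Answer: 532048/5 ≈ 1.0641e+5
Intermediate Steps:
I(Z) = -9 + 3*Z
A(t, j) = -2 - t
F(Y, B) = -Y/5 (F(Y, B) = 3*(Y/(-9 + 3*(-2))) = 3*(Y/(-9 - 6)) = 3*(Y/(-15)) = 3*(Y*(-1/15)) = 3*(-Y/15) = -Y/5)
F(A(2 + 4, 1), 2)*66506 = -(-2 - (2 + 4))/5*66506 = -(-2 - 1*6)/5*66506 = -(-2 - 6)/5*66506 = -1/5*(-8)*66506 = (8/5)*66506 = 532048/5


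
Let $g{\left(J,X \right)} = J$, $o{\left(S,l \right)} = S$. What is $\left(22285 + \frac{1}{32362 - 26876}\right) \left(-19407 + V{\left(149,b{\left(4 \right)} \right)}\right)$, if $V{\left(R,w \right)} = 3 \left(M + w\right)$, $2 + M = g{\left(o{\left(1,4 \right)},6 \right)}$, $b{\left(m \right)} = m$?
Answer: $- \frac{1185756201189}{2743} \approx -4.3228 \cdot 10^{8}$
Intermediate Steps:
$M = -1$ ($M = -2 + 1 = -1$)
$V{\left(R,w \right)} = -3 + 3 w$ ($V{\left(R,w \right)} = 3 \left(-1 + w\right) = -3 + 3 w$)
$\left(22285 + \frac{1}{32362 - 26876}\right) \left(-19407 + V{\left(149,b{\left(4 \right)} \right)}\right) = \left(22285 + \frac{1}{32362 - 26876}\right) \left(-19407 + \left(-3 + 3 \cdot 4\right)\right) = \left(22285 + \frac{1}{5486}\right) \left(-19407 + \left(-3 + 12\right)\right) = \left(22285 + \frac{1}{5486}\right) \left(-19407 + 9\right) = \frac{122255511}{5486} \left(-19398\right) = - \frac{1185756201189}{2743}$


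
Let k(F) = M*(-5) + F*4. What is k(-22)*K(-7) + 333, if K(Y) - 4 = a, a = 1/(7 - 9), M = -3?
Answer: 155/2 ≈ 77.500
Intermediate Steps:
k(F) = 15 + 4*F (k(F) = -3*(-5) + F*4 = 15 + 4*F)
a = -½ (a = 1/(-2) = -½ ≈ -0.50000)
K(Y) = 7/2 (K(Y) = 4 - ½ = 7/2)
k(-22)*K(-7) + 333 = (15 + 4*(-22))*(7/2) + 333 = (15 - 88)*(7/2) + 333 = -73*7/2 + 333 = -511/2 + 333 = 155/2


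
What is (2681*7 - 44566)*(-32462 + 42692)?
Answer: -263923770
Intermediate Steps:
(2681*7 - 44566)*(-32462 + 42692) = (18767 - 44566)*10230 = -25799*10230 = -263923770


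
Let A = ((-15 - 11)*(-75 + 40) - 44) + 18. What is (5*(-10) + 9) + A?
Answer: 843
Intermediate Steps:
A = 884 (A = (-26*(-35) - 44) + 18 = (910 - 44) + 18 = 866 + 18 = 884)
(5*(-10) + 9) + A = (5*(-10) + 9) + 884 = (-50 + 9) + 884 = -41 + 884 = 843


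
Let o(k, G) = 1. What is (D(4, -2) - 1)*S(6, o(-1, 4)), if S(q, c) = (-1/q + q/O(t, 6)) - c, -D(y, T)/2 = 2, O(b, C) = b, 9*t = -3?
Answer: 575/6 ≈ 95.833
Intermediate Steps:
t = -1/3 (t = (1/9)*(-3) = -1/3 ≈ -0.33333)
D(y, T) = -4 (D(y, T) = -2*2 = -4)
S(q, c) = -c - 1/q - 3*q (S(q, c) = (-1/q + q/(-1/3)) - c = (-1/q + q*(-3)) - c = (-1/q - 3*q) - c = -c - 1/q - 3*q)
(D(4, -2) - 1)*S(6, o(-1, 4)) = (-4 - 1)*(-1*1 - 1/6 - 3*6) = -5*(-1 - 1*1/6 - 18) = -5*(-1 - 1/6 - 18) = -5*(-115/6) = 575/6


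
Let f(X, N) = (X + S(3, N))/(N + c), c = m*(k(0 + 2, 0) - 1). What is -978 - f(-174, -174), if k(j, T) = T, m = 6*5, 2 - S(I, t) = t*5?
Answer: -99407/102 ≈ -974.58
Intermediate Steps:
S(I, t) = 2 - 5*t (S(I, t) = 2 - t*5 = 2 - 5*t)
m = 30
c = -30 (c = 30*(0 - 1) = 30*(-1) = -30)
f(X, N) = (2 + X - 5*N)/(-30 + N) (f(X, N) = (X + (2 - 5*N))/(N - 30) = (2 + X - 5*N)/(-30 + N))
-978 - f(-174, -174) = -978 - (2 - 174 - 5*(-174))/(-30 - 174) = -978 - (2 - 174 + 870)/(-204) = -978 - (-1)*698/204 = -978 - 1*(-349/102) = -978 + 349/102 = -99407/102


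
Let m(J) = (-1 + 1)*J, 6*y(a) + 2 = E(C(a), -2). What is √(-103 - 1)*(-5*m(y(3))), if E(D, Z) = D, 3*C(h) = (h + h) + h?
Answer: 0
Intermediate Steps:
C(h) = h (C(h) = ((h + h) + h)/3 = (2*h + h)/3 = (3*h)/3 = h)
y(a) = -⅓ + a/6
m(J) = 0 (m(J) = 0*J = 0)
√(-103 - 1)*(-5*m(y(3))) = √(-103 - 1)*(-5*0) = √(-104)*0 = (2*I*√26)*0 = 0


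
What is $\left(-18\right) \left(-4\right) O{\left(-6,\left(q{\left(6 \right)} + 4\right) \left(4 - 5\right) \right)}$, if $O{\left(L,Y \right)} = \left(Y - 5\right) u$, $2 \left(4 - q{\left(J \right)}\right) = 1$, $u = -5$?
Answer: $4500$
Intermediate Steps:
$q{\left(J \right)} = \frac{7}{2}$ ($q{\left(J \right)} = 4 - \frac{1}{2} = \frac{7}{2}$)
$O{\left(L,Y \right)} = 25 - 5 Y$ ($O{\left(L,Y \right)} = \left(Y - 5\right) \left(-5\right) = \left(-5 + Y\right) \left(-5\right) = 25 - 5 Y$)
$\left(-18\right) \left(-4\right) O{\left(-6,\left(q{\left(6 \right)} + 4\right) \left(4 - 5\right) \right)} = \left(-18\right) \left(-4\right) \left(25 - 5 \left(\frac{7}{2} + 4\right) \left(4 - 5\right)\right) = 72 \left(25 - 5 \cdot \frac{15}{2} \left(-1\right)\right) = 72 \left(25 - - \frac{75}{2}\right) = 72 \left(25 + \frac{75}{2}\right) = 72 \cdot \frac{125}{2} = 4500$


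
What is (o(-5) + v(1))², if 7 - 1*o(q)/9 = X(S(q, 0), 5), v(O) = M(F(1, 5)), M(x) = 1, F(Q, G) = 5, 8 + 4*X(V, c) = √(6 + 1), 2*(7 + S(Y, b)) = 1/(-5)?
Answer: 108151/16 - 369*√7 ≈ 5783.2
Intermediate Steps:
S(Y, b) = -71/10 (S(Y, b) = -7 + (½)/(-5) = -7 + (½)*(-⅕) = -7 - ⅒ = -71/10)
X(V, c) = -2 + √7/4 (X(V, c) = -2 + √(6 + 1)/4 = -2 + √7/4)
v(O) = 1
o(q) = 81 - 9*√7/4 (o(q) = 63 - 9*(-2 + √7/4) = 63 + (18 - 9*√7/4) = 81 - 9*√7/4)
(o(-5) + v(1))² = ((81 - 9*√7/4) + 1)² = (82 - 9*√7/4)²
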